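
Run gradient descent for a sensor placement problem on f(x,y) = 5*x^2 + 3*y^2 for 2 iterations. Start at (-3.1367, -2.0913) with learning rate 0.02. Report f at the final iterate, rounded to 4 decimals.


Gradient descent on f(x,y) = 5*x^2 + 3*y^2.
Starting point: (-3.1367, -2.0913), alpha = 0.02
Step 1: grad_x = 2*5*-3.1367 = -31.367, grad_y = 2*3*-2.0913 = -12.5478
  x_1 = -3.1367 - 0.02*-31.367 = -2.5094
  y_1 = -2.0913 - 0.02*-12.5478 = -1.8403
Step 2: grad_x = 2*5*-2.5094 = -25.0936, grad_y = 2*3*-1.8403 = -11.0421
  x_2 = -2.5094 - 0.02*-25.0936 = -2.0075
  y_2 = -1.8403 - 0.02*-11.0421 = -1.6195
f(-2.0075, -1.6195) = 5*(-2.0075)^2 + 3*(-1.6195)^2 = 28.0184


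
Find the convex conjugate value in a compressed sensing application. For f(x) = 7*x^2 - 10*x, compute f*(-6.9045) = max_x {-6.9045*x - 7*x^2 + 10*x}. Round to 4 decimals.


f*(y) = sup_x {y*x - a*x^2 - b*x} = sup_x {(y-b)*x - a*x^2}
FOC: (y - b) - 2a*x = 0 => x* = (y - b)/(2a)
x* = (-6.9045 + 10)/(2*7) = 0.2211
f*(-6.9045) = (y-b)^2/(4a) = (-6.9045 + 10)^2/(4*7)
= 9.5821/28 = 0.3422


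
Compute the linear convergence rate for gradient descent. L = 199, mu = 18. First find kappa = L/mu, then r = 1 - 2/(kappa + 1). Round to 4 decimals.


Step 1: Compute the condition number.
kappa = L/mu = 199/18 = 11.0556
Step 2: Compute the convergence rate.
r = 1 - 2/(kappa + 1) = 1 - 2*mu/(L + mu) = (L - mu)/(L + mu) = 181/217 = 0.8341


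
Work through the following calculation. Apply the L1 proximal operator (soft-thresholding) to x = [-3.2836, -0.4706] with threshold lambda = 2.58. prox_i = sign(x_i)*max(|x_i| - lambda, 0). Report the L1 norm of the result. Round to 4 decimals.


Soft-thresholding with lambda = 2.58:
prox(-3.2836) = sign(-3.2836)*max(|-3.2836| - 2.58, 0) = -0.7036
prox(-0.4706) = sign(-0.4706)*max(|-0.4706| - 2.58, 0) = 0.0
prox(x) = [-0.7036, 0.0]
||prox(x)||_1 = 0.7036 + 0.0 = 0.7036


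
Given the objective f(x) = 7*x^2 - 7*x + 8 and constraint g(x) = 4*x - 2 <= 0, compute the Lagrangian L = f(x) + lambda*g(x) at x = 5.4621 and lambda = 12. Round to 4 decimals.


Step 1: Evaluate f(x).
f(5.4621) = 7*5.4621^2 - 7*5.4621 + 8 = 178.6071
Step 2: Evaluate g(x).
g(5.4621) = 4*5.4621 - 2 = 19.8484
Step 3: Compute Lagrangian.
L = 178.6071 + 12*19.8484 = 416.7879


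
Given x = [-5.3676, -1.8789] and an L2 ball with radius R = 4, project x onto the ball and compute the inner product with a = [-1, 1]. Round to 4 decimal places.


Step 1: Compute ||x|| (intermediates to 6 decimals).
||x|| = sqrt((-5.3676)^2 + (-1.8789)^2) = 5.68695
Step 2: Project.
Since ||x|| > R, scale = R/||x|| = 4/5.68695 = 0.703365, proj(x) = scale * x
proj(x) = [-3.775382, -1.321552]
Step 3: Dot product.
a^T * proj(x) = -1*(-3.775382) + 1*(-1.321552) = 2.4538


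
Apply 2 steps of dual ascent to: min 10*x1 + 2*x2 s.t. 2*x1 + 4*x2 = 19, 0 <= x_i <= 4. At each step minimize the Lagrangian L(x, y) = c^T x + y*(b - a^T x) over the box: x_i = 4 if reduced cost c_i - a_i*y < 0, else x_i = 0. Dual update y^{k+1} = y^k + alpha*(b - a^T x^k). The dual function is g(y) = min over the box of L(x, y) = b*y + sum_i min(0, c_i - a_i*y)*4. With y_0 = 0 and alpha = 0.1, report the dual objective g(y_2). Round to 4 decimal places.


Dual ascent for LP: min 10*x1 + 2*x2, 2*x1 + 4*x2 = 19, 0 <= x_i <= 4
Step 1: y^k = 0.0, reduced costs: (10.0, 2.0)
  x^k = (0.0, 0.0), subgradient = b - a^T x = 19.0
  y^{k+1} = 0.0 + 0.1*19.0 = 1.9
Step 2: y^k = 1.9, reduced costs: (6.2, -5.6)
  x^k = (0.0, 4.0), subgradient = b - a^T x = 3.0
  y^{k+1} = 1.9 + 0.1*3.0 = 2.2
Dual objective at y_2 = 2.2: reduced costs (5.6, -6.8), box minimizer x = (0.0, 4.0)
g(y_2) = b*y + (c1 - a1*y)*x1 + (c2 - a2*y)*x2 = 19*2.2 + 5.6*0.0 + (-6.8)*4.0 = 41.8 + 0.0 - 27.2 = 14.6


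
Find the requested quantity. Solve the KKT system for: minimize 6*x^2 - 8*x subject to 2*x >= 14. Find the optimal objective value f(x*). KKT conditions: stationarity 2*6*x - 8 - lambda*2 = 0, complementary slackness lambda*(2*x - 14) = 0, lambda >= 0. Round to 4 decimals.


Step 1: Try lambda = 0 (constraint inactive).
x_unc = 8/(2*6) = 0.6667
Check: 2*0.6667 = 1.3334 < 14 -- violated!
Step 2: Constraint must be active: 2*x = 14
x* = 14/2 = 7.0
lambda = (2*6*7.0 - 8)/2 = 38.0
Step 3: Compute optimal value.
f(x*) = 6*7.0^2 - 8*7.0 = 238.0


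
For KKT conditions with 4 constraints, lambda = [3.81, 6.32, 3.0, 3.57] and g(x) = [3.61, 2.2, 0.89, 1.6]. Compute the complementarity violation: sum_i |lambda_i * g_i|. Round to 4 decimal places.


KKT complementary slackness check:
lambda_1 * g_1 = 3.81 * 3.61 = 13.7541
lambda_2 * g_2 = 6.32 * 2.2 = 13.904
lambda_3 * g_3 = 3.0 * 0.89 = 2.67
lambda_4 * g_4 = 3.57 * 1.6 = 5.712
Total violation = 13.7541 + 13.904 + 2.67 + 5.712 = 36.0401


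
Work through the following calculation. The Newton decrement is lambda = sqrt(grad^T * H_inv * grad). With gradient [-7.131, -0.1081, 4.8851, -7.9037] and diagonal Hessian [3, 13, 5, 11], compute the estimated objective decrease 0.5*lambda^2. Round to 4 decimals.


Step 1: H is diagonal, so H^(-1) * g = [-2.377, -0.0083, 0.977, -0.7185].
Step 2: g^T H^(-1) g = sum_i g_i^2 / H_ii
  = (-7.131)^2/3 + (-0.1081)^2/13 + (4.8851)^2/5 + (-7.9037)^2/11
  = 16.9504 + 0.0009 + 4.7728 + 5.679 = 27.4031
Step 3: Objective decrease = 0.5 * g^T H^(-1) g = 13.7015


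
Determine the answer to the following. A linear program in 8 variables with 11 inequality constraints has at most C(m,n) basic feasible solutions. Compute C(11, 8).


Each vertex corresponds to some choice of n active constraints out of m, so the number of vertices is at most C(m, n) = m! / (n!(m-n)!).
m = 11, n = 8
Numerator: 11 * 10 * 9 * 8 * 7 * 6 * 5 * 4
Denominator: 8! = 40320
C(11, 8) = 165


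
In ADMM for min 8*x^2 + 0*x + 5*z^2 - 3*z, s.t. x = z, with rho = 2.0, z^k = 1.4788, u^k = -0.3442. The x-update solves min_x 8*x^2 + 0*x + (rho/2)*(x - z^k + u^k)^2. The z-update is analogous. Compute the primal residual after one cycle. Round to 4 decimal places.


ADMM iteration with rho = 2.0, z^k = 1.4788, u^k = -0.3442
Step 1: x-update.
Minimize 8*x^2 + 0*x + (2.0/2)*(x - 1.4788 - 0.3442)^2
FOC: (2*8 + 2.0)*x = 0 + 2.0*(1.4788 + 0.3442)
x^{k+1} = 0.2026
Step 2: z-update.
Minimize 5*z^2 - 3*z + (2.0/2)*(0.2026 - z - 0.3442)^2
FOC: (2*5 + 2.0)*z = 3 + 2.0*(0.2026 - 0.3442)
z^{k+1} = 0.2264
Step 3: u-update.
u^{k+1} = -0.3442 + 0.2026 - 0.2264 = -0.368
Step 4: Primal residual = |0.2026 - 0.2264| = 0.0238


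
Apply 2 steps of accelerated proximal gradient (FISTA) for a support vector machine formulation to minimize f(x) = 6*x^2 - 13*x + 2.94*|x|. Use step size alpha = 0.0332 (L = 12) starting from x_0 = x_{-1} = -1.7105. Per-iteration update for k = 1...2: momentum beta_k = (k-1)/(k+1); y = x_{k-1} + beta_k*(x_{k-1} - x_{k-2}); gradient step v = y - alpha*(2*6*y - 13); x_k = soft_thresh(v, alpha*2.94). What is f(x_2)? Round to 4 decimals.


FISTA on f(x) = 6*x^2 - 13*x + 2.94*|x|
L = 12, alpha = 0.0332
Iteration 1: beta = 0.0, y = -1.7105 + 0.0*(-1.7105 + 1.7105) = -1.7105
  grad(y) = -33.526, v = y - alpha*grad = -0.5974
  prox(v) = soft_thresh(-0.5974, 0.0976) = -0.4998
Iteration 2: beta = 0.3333, y = -0.4998 + 0.3333*(-0.4998 + 1.7105) = -0.0963
  grad(y) = -14.1553, v = y - alpha*grad = 0.3737
  prox(v) = soft_thresh(0.3737, 0.0976) = 0.2761
f(x_2) = 6*0.2761^2 - 13*0.2761 + 2.94*|0.2761| = -2.32


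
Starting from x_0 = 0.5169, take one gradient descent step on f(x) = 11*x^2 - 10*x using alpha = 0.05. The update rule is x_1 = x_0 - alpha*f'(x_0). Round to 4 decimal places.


We compute the gradient at x_0 and apply the update.
f'(x) = 22*x - 10
f'(0.5169) = 22*0.5169 - 10 = 1.3718
x_1 = 0.5169 - 0.05*1.3718 = 0.4483


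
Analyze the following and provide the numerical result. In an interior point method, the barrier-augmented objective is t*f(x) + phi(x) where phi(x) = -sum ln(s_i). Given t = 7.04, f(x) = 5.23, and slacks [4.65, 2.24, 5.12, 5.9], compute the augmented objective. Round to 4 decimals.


Step 1: Compute log-barrier.
ln values: [1.5369, 0.8065, 1.6332, 1.775]
phi = -(1.5369 + 0.8065 + 1.6332 + 1.775) = -5.7514
Step 2: Compute augmented objective.
t*f(x) = 7.04*5.23 = 36.8192
Total = 36.8192 - 5.7514 = 31.0678


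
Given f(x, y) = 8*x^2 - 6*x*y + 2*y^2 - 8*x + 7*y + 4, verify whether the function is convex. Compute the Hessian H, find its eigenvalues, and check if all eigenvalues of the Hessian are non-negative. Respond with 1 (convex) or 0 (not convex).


The Hessian of f(x,y) = 8*x^2 - 6*x*y + 2*y^2 - 8*x + 7*y + 4 is:
H = [[16, -6], [-6, 4]]
Trace = 16 + 4 = 20
Determinant = 16*4 - (-6)^2 = 28
Discriminant = (20)^2 - 4*28 = 288.0
Eigenvalues: lambda_1 = 1.5147, lambda_2 = 18.4853
The function is convex.

1


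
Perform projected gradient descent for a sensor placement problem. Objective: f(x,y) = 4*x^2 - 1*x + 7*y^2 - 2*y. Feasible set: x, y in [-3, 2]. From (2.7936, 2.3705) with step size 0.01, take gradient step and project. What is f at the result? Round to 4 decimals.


Step 1: Compute gradient at (2.7936, 2.3705).
grad_x = 2*4*2.7936 - 1 = 21.3488
grad_y = 2*7*2.3705 - 2 = 31.187
Step 2: Gradient step.
x_raw = 2.7936 - 0.01*21.3488 = 2.5801
y_raw = 2.3705 - 0.01*31.187 = 2.0586
Step 3: Project onto [-3, 2].
x_proj = clip(2.5801) = 2.0
y_proj = clip(2.0586) = 2.0
Step 4: Evaluate f.
f(2.0, 2.0) = 38.0


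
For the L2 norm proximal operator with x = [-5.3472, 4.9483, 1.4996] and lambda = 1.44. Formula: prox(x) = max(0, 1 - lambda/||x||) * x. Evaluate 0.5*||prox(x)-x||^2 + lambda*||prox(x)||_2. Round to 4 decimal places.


Step 1: Compute ||x||.
||x|| = 7.4382
Step 2: Compute scaling factor.
scale = max(0, 1 - 1.44/7.4382) = 0.8064
Step 3: prox(x) = [-4.312, 3.9903, 1.2093]
||prox(x)|| = 5.9982
Step 4: Proximal objective.
0.5*||prox-x||^2 = 1.0368
lambda*||prox|| = 8.6374
Total = 9.6742


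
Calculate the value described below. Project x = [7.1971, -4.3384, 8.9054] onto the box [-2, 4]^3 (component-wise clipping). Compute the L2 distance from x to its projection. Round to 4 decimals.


Project each component onto [-2, 4].
clip(7.1971) = 4.0, clip(-4.3384) = -2.0, clip(8.9054) = 4.0
Projection = [4.0, -2.0, 4.0]
Squared diffs: [10.2214, 5.4681, 24.0629]
Distance = sqrt(39.7524) = 6.305


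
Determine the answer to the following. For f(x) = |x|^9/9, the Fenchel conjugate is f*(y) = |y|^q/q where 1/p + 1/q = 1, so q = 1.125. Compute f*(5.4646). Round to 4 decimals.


The conjugate exponent q satisfies 1/p + 1/q = 1.
p = 9, so q = 9/(9 - 1) = 1.125
|y|^q = 5.4646^1.125 = 6.757
f*(5.4646) = 6.757 / 1.125 = 6.0062


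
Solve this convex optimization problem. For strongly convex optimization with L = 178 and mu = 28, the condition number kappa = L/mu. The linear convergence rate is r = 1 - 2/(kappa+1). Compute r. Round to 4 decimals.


Step 1: Compute the condition number.
kappa = L/mu = 178/28 = 6.3571
Step 2: Compute the convergence rate.
r = 1 - 2/(kappa + 1) = 1 - 2*mu/(L + mu) = (L - mu)/(L + mu) = 150/206 = 0.7282


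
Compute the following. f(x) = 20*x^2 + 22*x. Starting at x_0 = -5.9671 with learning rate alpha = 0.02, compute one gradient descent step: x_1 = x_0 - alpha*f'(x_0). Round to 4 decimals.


We compute the gradient at x_0 and apply the update.
f'(x) = 40*x + 22
f'(-5.9671) = 40*-5.9671 + 22 = -216.684
x_1 = -5.9671 - 0.02*-216.684 = -1.6334


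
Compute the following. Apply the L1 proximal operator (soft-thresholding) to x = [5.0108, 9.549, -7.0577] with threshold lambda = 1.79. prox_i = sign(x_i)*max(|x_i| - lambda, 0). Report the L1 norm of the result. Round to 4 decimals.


Soft-thresholding with lambda = 1.79:
prox(5.0108) = sign(5.0108)*max(|5.0108| - 1.79, 0) = 3.2208
prox(9.549) = sign(9.549)*max(|9.549| - 1.79, 0) = 7.759
prox(-7.0577) = sign(-7.0577)*max(|-7.0577| - 1.79, 0) = -5.2677
prox(x) = [3.2208, 7.759, -5.2677]
||prox(x)||_1 = 3.2208 + 7.759 + 5.2677 = 16.2475


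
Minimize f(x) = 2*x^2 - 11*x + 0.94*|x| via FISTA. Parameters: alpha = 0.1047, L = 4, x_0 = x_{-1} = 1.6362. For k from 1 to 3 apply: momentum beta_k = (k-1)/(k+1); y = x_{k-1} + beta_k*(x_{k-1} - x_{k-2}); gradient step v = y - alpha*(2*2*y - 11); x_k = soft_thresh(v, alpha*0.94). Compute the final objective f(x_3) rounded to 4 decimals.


FISTA on f(x) = 2*x^2 - 11*x + 0.94*|x|
L = 4, alpha = 0.1047
Iteration 1: beta = 0.0, y = 1.6362 + 0.0*(1.6362 - 1.6362) = 1.6362
  grad(y) = -4.4552, v = y - alpha*grad = 2.1027
  prox(v) = soft_thresh(2.1027, 0.0984) = 2.0042
Iteration 2: beta = 0.3333, y = 2.0042 + 0.3333*(2.0042 - 1.6362) = 2.1269
  grad(y) = -2.4923, v = y - alpha*grad = 2.3879
  prox(v) = soft_thresh(2.3879, 0.0984) = 2.2894
Iteration 3: beta = 0.5, y = 2.2894 + 0.5*(2.2894 - 2.0042) = 2.4321
  grad(y) = -1.2718, v = y - alpha*grad = 2.5652
  prox(v) = soft_thresh(2.5652, 0.0984) = 2.4668
f(x_3) = 2*2.4668^2 - 11*2.4668 + 0.94*|2.4668| = -12.6458


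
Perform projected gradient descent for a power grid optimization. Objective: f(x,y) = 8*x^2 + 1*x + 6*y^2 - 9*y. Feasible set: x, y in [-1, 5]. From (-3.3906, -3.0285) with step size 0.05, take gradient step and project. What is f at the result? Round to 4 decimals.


Step 1: Compute gradient at (-3.3906, -3.0285).
grad_x = 2*8*-3.3906 + 1 = -53.2496
grad_y = 2*6*-3.0285 - 9 = -45.342
Step 2: Gradient step.
x_raw = -3.3906 - 0.05*-53.2496 = -0.7281
y_raw = -3.0285 - 0.05*-45.342 = -0.7614
Step 3: Project onto [-1, 5].
x_proj = clip(-0.7281) = -0.7281
y_proj = clip(-0.7614) = -0.7614
Step 4: Evaluate f.
f(-0.7281, -0.7614) = 13.8441


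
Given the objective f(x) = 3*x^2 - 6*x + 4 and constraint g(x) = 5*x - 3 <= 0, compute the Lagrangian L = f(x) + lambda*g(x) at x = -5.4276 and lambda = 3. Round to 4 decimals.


Step 1: Evaluate f(x).
f(-5.4276) = 3*(-5.4276)^2 - 6*(-5.4276) + 4 = 124.9421
Step 2: Evaluate g(x).
g(-5.4276) = 5*-5.4276 - 3 = -30.138
Step 3: Compute Lagrangian.
L = 124.9421 + 3*-30.138 = 34.5281


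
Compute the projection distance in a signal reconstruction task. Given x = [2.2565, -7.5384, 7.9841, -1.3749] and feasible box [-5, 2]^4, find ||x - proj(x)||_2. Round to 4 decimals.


Project each component onto [-5, 2].
clip(2.2565) = 2.0, clip(-7.5384) = -5.0, clip(7.9841) = 2.0, clip(-1.3749) = -1.3749
Projection = [2.0, -5.0, 2.0, -1.3749]
Squared diffs: [0.0658, 6.4435, 35.8095, 0.0]
Distance = sqrt(42.3188) = 6.5053


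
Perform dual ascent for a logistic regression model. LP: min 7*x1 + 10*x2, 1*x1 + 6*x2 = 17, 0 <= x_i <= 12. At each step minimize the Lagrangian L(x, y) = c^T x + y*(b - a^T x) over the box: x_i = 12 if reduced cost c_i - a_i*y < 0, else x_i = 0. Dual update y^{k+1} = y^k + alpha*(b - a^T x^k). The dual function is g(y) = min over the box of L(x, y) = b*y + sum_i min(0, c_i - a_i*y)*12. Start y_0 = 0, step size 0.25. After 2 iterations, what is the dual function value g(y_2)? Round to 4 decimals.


Dual ascent for LP: min 7*x1 + 10*x2, 1*x1 + 6*x2 = 17, 0 <= x_i <= 12
Step 1: y^k = 0.0, reduced costs: (7.0, 10.0)
  x^k = (0.0, 0.0), subgradient = b - a^T x = 17.0
  y^{k+1} = 0.0 + 0.25*17.0 = 4.25
Step 2: y^k = 4.25, reduced costs: (2.75, -15.5)
  x^k = (0.0, 12.0), subgradient = b - a^T x = -55.0
  y^{k+1} = 4.25 + 0.25*-55.0 = -9.5
Dual objective at y_2 = -9.5: reduced costs (16.5, 67.0), box minimizer x = (0.0, 0.0)
g(y_2) = b*y + (c1 - a1*y)*x1 + (c2 - a2*y)*x2 = 17*(-9.5) + 16.5*0.0 + 67.0*0.0 = -161.5 + 0.0 + 0.0 = -161.5


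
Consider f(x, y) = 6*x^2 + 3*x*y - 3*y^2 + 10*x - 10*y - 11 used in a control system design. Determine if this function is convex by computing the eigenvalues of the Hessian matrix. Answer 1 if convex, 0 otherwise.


The Hessian of f(x,y) = 6*x^2 + 3*x*y - 3*y^2 + 10*x - 10*y - 11 is:
H = [[12, 3], [3, -6]]
Trace = 12 - 6 = 6
Determinant = 12*-6 - (3)^2 = -81
Discriminant = (6)^2 - 4*-81 = 360.0
Eigenvalues: lambda_1 = -6.4868, lambda_2 = 12.4868
The function is not convex.

0


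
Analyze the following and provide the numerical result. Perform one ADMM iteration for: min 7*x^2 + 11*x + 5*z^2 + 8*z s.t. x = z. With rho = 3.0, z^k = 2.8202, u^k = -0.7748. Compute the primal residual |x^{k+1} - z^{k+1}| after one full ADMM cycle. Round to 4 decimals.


ADMM iteration with rho = 3.0, z^k = 2.8202, u^k = -0.7748
Step 1: x-update.
Minimize 7*x^2 + 11*x + (3.0/2)*(x - 2.8202 - 0.7748)^2
FOC: (2*7 + 3.0)*x = -11 + 3.0*(2.8202 + 0.7748)
x^{k+1} = -0.0126
Step 2: z-update.
Minimize 5*z^2 + 8*z + (3.0/2)*(-0.0126 - z - 0.7748)^2
FOC: (2*5 + 3.0)*z = -8 + 3.0*(-0.0126 - 0.7748)
z^{k+1} = -0.7971
Step 3: u-update.
u^{k+1} = -0.7748 - 0.0126 + 0.7971 = 0.0097
Step 4: Primal residual = |-0.0126 + 0.7971| = 0.7845


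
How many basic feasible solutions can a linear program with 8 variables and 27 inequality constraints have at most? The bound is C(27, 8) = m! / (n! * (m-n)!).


Each vertex corresponds to some choice of n active constraints out of m, so the number of vertices is at most C(m, n) = m! / (n!(m-n)!).
m = 27, n = 8
Numerator: 27 * 26 * 25 * 24 * 23 * 22 * 21 * 20
Denominator: 8! = 40320
C(27, 8) = 2220075


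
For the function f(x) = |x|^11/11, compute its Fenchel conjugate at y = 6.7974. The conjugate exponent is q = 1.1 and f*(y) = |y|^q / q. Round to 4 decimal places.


The conjugate exponent q satisfies 1/p + 1/q = 1.
p = 11, so q = 11/(11 - 1) = 1.1
|y|^q = 6.7974^1.1 = 8.2334
f*(6.7974) = 8.2334 / 1.1 = 7.4849


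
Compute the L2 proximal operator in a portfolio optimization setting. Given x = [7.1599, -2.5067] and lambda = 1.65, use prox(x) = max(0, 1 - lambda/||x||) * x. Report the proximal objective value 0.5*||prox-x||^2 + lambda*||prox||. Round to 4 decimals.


Step 1: Compute ||x||.
||x|| = 7.586
Step 2: Compute scaling factor.
scale = max(0, 1 - 1.65/7.586) = 0.7825
Step 3: prox(x) = [5.6026, -1.9615]
||prox(x)|| = 5.936
Step 4: Proximal objective.
0.5*||prox-x||^2 = 1.3613
lambda*||prox|| = 9.7944
Total = 11.1557


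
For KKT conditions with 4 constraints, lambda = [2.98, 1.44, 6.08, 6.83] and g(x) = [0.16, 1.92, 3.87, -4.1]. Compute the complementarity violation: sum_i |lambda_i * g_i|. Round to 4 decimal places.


KKT complementary slackness check:
lambda_1 * g_1 = 2.98 * 0.16 = 0.4768
lambda_2 * g_2 = 1.44 * 1.92 = 2.7648
lambda_3 * g_3 = 6.08 * 3.87 = 23.5296
lambda_4 * g_4 = 6.83 * -4.1 = -28.003
Total violation = 0.4768 + 2.7648 + 23.5296 + 28.003 = 54.7742


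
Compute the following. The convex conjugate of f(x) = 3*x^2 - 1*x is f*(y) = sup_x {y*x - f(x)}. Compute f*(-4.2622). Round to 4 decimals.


f*(y) = sup_x {y*x - a*x^2 - b*x} = sup_x {(y-b)*x - a*x^2}
FOC: (y - b) - 2a*x = 0 => x* = (y - b)/(2a)
x* = (-4.2622 + 1)/(2*3) = -0.5437
f*(-4.2622) = (y-b)^2/(4a) = (-4.2622 + 1)^2/(4*3)
= 10.6419/12 = 0.8868


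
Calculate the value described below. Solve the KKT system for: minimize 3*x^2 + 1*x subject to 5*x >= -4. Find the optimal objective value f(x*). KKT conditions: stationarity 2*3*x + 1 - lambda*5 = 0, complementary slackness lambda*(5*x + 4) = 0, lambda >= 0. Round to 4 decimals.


Step 1: Try lambda = 0 (constraint inactive).
Stationarity: 2*3*x + 1 = 0
x* = -1/(2*3) = -1/6 = -0.1667 (rounded; the exact value -1/6 is used below)
Check constraint: 5*-0.1667 = -0.8335 >= -4 -- satisfied.
Step 2: Compute optimal value.
f(x*) = 3*(-1/6)^2 + 1*(-1/6) = -0.0833


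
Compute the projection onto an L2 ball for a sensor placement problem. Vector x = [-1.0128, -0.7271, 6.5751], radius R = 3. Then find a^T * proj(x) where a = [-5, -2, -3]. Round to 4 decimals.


Step 1: Compute ||x|| (intermediates to 6 decimals).
||x|| = sqrt((-1.0128)^2 + (-0.7271)^2 + 6.5751^2) = 6.692263
Step 2: Project.
Since ||x|| > R, scale = R/||x|| = 3/6.692263 = 0.448279, proj(x) = scale * x
proj(x) = [-0.454017, -0.325944, 2.947479]
Step 3: Dot product.
a^T * proj(x) = -5*(-0.454017) - 2*(-0.325944) - 3*2.947479 = -5.9205


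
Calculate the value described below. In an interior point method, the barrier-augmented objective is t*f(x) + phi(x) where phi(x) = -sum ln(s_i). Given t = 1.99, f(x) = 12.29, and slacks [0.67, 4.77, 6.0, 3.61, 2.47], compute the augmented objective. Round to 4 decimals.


Step 1: Compute log-barrier.
ln values: [-0.4005, 1.5623, 1.7918, 1.2837, 0.9042]
phi = -(-0.4005 + 1.5623 + 1.7918 + 1.2837 + 0.9042) = -5.1416
Step 2: Compute augmented objective.
t*f(x) = 1.99*12.29 = 24.4571
Total = 24.4571 - 5.1416 = 19.3155


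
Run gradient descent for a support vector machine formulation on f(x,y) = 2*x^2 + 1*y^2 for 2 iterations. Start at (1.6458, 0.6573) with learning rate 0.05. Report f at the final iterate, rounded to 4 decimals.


Gradient descent on f(x,y) = 2*x^2 + 1*y^2.
Starting point: (1.6458, 0.6573), alpha = 0.05
Step 1: grad_x = 2*2*1.6458 = 6.5832, grad_y = 2*1*0.6573 = 1.3146
  x_1 = 1.6458 - 0.05*6.5832 = 1.3166
  y_1 = 0.6573 - 0.05*1.3146 = 0.5916
Step 2: grad_x = 2*2*1.3166 = 5.2666, grad_y = 2*1*0.5916 = 1.1831
  x_2 = 1.3166 - 0.05*5.2666 = 1.0533
  y_2 = 0.5916 - 0.05*1.1831 = 0.5324
f(1.0533, 0.5324) = 2*1.0533^2 + 1*0.5324^2 = 2.5024


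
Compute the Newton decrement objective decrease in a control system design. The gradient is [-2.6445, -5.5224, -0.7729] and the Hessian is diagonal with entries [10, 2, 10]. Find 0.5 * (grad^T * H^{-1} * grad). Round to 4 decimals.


Step 1: H is diagonal, so H^(-1) * g = [-0.2645, -2.7612, -0.0773].
Step 2: g^T H^(-1) g = sum_i g_i^2 / H_ii
  = (-2.6445)^2/10 + (-5.5224)^2/2 + (-0.7729)^2/10
  = 0.6993 + 15.2485 + 0.0597 = 16.0075
Step 3: Objective decrease = 0.5 * g^T H^(-1) g = 8.0038


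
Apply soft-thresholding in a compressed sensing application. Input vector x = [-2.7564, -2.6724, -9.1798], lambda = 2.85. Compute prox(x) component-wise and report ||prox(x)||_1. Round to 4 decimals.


Soft-thresholding with lambda = 2.85:
prox(-2.7564) = sign(-2.7564)*max(|-2.7564| - 2.85, 0) = 0.0
prox(-2.6724) = sign(-2.6724)*max(|-2.6724| - 2.85, 0) = 0.0
prox(-9.1798) = sign(-9.1798)*max(|-9.1798| - 2.85, 0) = -6.3298
prox(x) = [0.0, 0.0, -6.3298]
||prox(x)||_1 = 0.0 + 0.0 + 6.3298 = 6.3298


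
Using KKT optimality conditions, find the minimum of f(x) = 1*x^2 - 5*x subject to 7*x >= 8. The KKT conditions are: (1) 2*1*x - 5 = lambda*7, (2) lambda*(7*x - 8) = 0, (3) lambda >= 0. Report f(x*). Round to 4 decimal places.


Step 1: Try lambda = 0 (constraint inactive).
Stationarity: 2*1*x - 5 = 0
x* = 5/(2*1) = 2.5
Check constraint: 7*2.5 = 17.5 >= 8 -- satisfied.
Step 2: Compute optimal value.
f(x*) = 1*2.5^2 - 5*2.5 = -6.25


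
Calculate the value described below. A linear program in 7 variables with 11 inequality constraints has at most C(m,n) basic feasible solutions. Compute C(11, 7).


Each vertex corresponds to some choice of n active constraints out of m, so the number of vertices is at most C(m, n) = m! / (n!(m-n)!).
m = 11, n = 7
Numerator: 11 * 10 * 9 * 8 * 7 * 6 * 5
Denominator: 7! = 5040
C(11, 7) = 330


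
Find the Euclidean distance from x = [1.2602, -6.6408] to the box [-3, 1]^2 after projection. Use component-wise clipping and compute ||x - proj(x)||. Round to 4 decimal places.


Project each component onto [-3, 1].
clip(1.2602) = 1.0, clip(-6.6408) = -3.0
Projection = [1.0, -3.0]
Squared diffs: [0.0677, 13.2554]
Distance = sqrt(13.3231) = 3.6501


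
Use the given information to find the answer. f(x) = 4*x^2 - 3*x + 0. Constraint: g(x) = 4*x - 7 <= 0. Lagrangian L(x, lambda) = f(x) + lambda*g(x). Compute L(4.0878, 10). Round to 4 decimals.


Step 1: Evaluate f(x).
f(4.0878) = 4*4.0878^2 - 3*4.0878 + 0 = 54.577
Step 2: Evaluate g(x).
g(4.0878) = 4*4.0878 - 7 = 9.3512
Step 3: Compute Lagrangian.
L = 54.577 + 10*9.3512 = 148.089


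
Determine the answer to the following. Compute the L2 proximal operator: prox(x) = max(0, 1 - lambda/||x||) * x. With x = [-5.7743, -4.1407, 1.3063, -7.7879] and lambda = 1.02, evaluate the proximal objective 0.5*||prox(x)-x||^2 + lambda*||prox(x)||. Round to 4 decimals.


Step 1: Compute ||x||.
||x|| = 10.6229
Step 2: Compute scaling factor.
scale = max(0, 1 - 1.02/10.6229) = 0.904
Step 3: prox(x) = [-5.2199, -3.7431, 1.1809, -7.0401]
||prox(x)|| = 9.6029
Step 4: Proximal objective.
0.5*||prox-x||^2 = 0.5202
lambda*||prox|| = 9.795
Total = 10.3151


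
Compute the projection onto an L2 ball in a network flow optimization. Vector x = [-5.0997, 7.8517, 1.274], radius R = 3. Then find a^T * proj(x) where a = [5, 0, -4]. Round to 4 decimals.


Step 1: Compute ||x|| (intermediates to 6 decimals).
||x|| = sqrt((-5.0997)^2 + 7.8517^2 + 1.274^2) = 9.448768
Step 2: Project.
Since ||x|| > R, scale = R/||x|| = 3/9.448768 = 0.317502, proj(x) = scale * x
proj(x) = [-1.619165, 2.49293, 0.404498]
Step 3: Dot product.
a^T * proj(x) = 5*(-1.619165) + 0*2.49293 - 4*0.404498 = -9.7138


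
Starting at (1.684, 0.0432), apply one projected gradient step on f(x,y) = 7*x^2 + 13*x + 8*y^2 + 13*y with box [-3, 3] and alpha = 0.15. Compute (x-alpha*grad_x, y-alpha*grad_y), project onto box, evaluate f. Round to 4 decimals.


Step 1: Compute gradient at (1.684, 0.0432).
grad_x = 2*7*1.684 + 13 = 36.576
grad_y = 2*8*0.0432 + 13 = 13.6912
Step 2: Gradient step.
x_raw = 1.684 - 0.15*36.576 = -3.8024
y_raw = 0.0432 - 0.15*13.6912 = -2.0105
Step 3: Project onto [-3, 3].
x_proj = clip(-3.8024) = -3.0
y_proj = clip(-2.0105) = -2.0105
Step 4: Evaluate f.
f(-3.0, -2.0105) = 30.2


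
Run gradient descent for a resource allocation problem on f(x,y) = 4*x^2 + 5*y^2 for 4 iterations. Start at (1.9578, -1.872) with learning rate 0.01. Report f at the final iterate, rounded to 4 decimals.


Gradient descent on f(x,y) = 4*x^2 + 5*y^2.
Starting point: (1.9578, -1.872), alpha = 0.01
Step 1: grad_x = 2*4*1.9578 = 15.6624, grad_y = 2*5*-1.872 = -18.72
  x_1 = 1.9578 - 0.01*15.6624 = 1.8012
  y_1 = -1.872 - 0.01*-18.72 = -1.6848
Step 2: grad_x = 2*4*1.8012 = 14.4094, grad_y = 2*5*-1.6848 = -16.848
  x_2 = 1.8012 - 0.01*14.4094 = 1.6571
  y_2 = -1.6848 - 0.01*-16.848 = -1.5163
Step 3: grad_x = 2*4*1.6571 = 13.2567, grad_y = 2*5*-1.5163 = -15.1632
  x_3 = 1.6571 - 0.01*13.2567 = 1.5245
  y_3 = -1.5163 - 0.01*-15.1632 = -1.3647
Step 4: grad_x = 2*4*1.5245 = 12.1961, grad_y = 2*5*-1.3647 = -13.6469
  x_4 = 1.5245 - 0.01*12.1961 = 1.4026
  y_4 = -1.3647 - 0.01*-13.6469 = -1.2282
f(1.4026, -1.2282) = 4*1.4026^2 + 5*(-1.2282)^2 = 15.4112


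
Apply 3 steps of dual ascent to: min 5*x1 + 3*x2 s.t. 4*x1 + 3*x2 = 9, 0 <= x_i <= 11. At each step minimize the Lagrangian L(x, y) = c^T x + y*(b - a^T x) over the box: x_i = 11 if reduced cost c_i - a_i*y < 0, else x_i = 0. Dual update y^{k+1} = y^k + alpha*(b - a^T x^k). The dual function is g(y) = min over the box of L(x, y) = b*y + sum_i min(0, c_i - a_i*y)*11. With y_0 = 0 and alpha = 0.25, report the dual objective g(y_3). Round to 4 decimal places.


Dual ascent for LP: min 5*x1 + 3*x2, 4*x1 + 3*x2 = 9, 0 <= x_i <= 11
Step 1: y^k = 0.0, reduced costs: (5.0, 3.0)
  x^k = (0.0, 0.0), subgradient = b - a^T x = 9.0
  y^{k+1} = 0.0 + 0.25*9.0 = 2.25
Step 2: y^k = 2.25, reduced costs: (-4.0, -3.75)
  x^k = (11.0, 11.0), subgradient = b - a^T x = -68.0
  y^{k+1} = 2.25 + 0.25*-68.0 = -14.75
Step 3: y^k = -14.75, reduced costs: (64.0, 47.25)
  x^k = (0.0, 0.0), subgradient = b - a^T x = 9.0
  y^{k+1} = -14.75 + 0.25*9.0 = -12.5
Dual objective at y_3 = -12.5: reduced costs (55.0, 40.5), box minimizer x = (0.0, 0.0)
g(y_3) = b*y + (c1 - a1*y)*x1 + (c2 - a2*y)*x2 = 9*(-12.5) + 55.0*0.0 + 40.5*0.0 = -112.5 + 0.0 + 0.0 = -112.5


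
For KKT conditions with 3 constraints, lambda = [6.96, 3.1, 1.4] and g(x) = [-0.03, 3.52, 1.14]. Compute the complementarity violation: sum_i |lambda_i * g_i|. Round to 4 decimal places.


KKT complementary slackness check:
lambda_1 * g_1 = 6.96 * -0.03 = -0.2088
lambda_2 * g_2 = 3.1 * 3.52 = 10.912
lambda_3 * g_3 = 1.4 * 1.14 = 1.596
Total violation = 0.2088 + 10.912 + 1.596 = 12.7168


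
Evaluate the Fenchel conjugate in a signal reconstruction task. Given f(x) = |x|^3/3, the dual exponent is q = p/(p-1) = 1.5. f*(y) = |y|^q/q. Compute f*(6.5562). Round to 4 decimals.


The conjugate exponent q satisfies 1/p + 1/q = 1.
p = 3, so q = 3/(3 - 1) = 1.5
|y|^q = 6.5562^1.5 = 16.7872
f*(6.5562) = 16.7872 / 1.5 = 11.1915


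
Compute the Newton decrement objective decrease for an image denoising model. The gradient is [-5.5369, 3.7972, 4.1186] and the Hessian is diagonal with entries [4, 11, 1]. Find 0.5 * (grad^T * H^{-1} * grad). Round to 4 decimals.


Step 1: H is diagonal, so H^(-1) * g = [-1.3842, 0.3452, 4.1186].
Step 2: g^T H^(-1) g = sum_i g_i^2 / H_ii
  = (-5.5369)^2/4 + (3.7972)^2/11 + (4.1186)^2/1
  = 7.6643 + 1.3108 + 16.9629 = 25.938
Step 3: Objective decrease = 0.5 * g^T H^(-1) g = 12.969


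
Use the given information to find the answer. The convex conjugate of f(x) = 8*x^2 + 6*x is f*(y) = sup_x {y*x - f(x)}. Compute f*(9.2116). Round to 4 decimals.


f*(y) = sup_x {y*x - a*x^2 - b*x} = sup_x {(y-b)*x - a*x^2}
FOC: (y - b) - 2a*x = 0 => x* = (y - b)/(2a)
x* = (9.2116 - 6)/(2*8) = 0.2007
f*(9.2116) = (y-b)^2/(4a) = (9.2116 - 6)^2/(4*8)
= 10.3144/32 = 0.3223


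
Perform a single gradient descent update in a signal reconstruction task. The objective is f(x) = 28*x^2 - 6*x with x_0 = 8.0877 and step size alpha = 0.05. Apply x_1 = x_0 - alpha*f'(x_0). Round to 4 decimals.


We compute the gradient at x_0 and apply the update.
f'(x) = 56*x - 6
f'(8.0877) = 56*8.0877 - 6 = 446.9112
x_1 = 8.0877 - 0.05*446.9112 = -14.2579


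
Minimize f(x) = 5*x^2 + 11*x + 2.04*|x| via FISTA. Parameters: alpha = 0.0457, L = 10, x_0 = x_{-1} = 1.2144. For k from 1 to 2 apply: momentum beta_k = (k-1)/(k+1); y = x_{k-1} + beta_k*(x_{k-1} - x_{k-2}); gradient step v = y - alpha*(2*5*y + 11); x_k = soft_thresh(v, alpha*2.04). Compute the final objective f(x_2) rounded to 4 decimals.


FISTA on f(x) = 5*x^2 + 11*x + 2.04*|x|
L = 10, alpha = 0.0457
Iteration 1: beta = 0.0, y = 1.2144 + 0.0*(1.2144 - 1.2144) = 1.2144
  grad(y) = 23.144, v = y - alpha*grad = 0.1567
  prox(v) = soft_thresh(0.1567, 0.0932) = 0.0635
Iteration 2: beta = 0.3333, y = 0.0635 + 0.3333*(0.0635 - 1.2144) = -0.3201
  grad(y) = 7.7985, v = y - alpha*grad = -0.6765
  prox(v) = soft_thresh(-0.6765, 0.0932) = -0.5833
f(x_2) = 5*(-0.5833)^2 + 11*(-0.5833) + 2.04*|-0.5833| = -3.5252


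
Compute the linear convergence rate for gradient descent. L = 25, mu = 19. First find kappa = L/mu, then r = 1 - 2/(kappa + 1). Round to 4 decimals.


Step 1: Compute the condition number.
kappa = L/mu = 25/19 = 1.3158
Step 2: Compute the convergence rate.
r = 1 - 2/(kappa + 1) = 1 - 2*mu/(L + mu) = (L - mu)/(L + mu) = 6/44 = 0.1364


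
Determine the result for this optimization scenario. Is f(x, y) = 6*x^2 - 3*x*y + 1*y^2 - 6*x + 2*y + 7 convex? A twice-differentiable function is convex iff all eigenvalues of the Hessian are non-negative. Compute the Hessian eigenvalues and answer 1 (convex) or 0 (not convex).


The Hessian of f(x,y) = 6*x^2 - 3*x*y + 1*y^2 - 6*x + 2*y + 7 is:
H = [[12, -3], [-3, 2]]
Trace = 12 + 2 = 14
Determinant = 12*2 - (-3)^2 = 15
Discriminant = (14)^2 - 4*15 = 136.0
Eigenvalues: lambda_1 = 1.169, lambda_2 = 12.831
The function is convex.

1


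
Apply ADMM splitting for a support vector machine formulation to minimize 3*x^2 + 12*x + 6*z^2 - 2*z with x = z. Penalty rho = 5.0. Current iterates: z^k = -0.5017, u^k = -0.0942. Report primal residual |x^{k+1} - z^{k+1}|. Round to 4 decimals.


ADMM iteration with rho = 5.0, z^k = -0.5017, u^k = -0.0942
Step 1: x-update.
Minimize 3*x^2 + 12*x + (5.0/2)*(x + 0.5017 - 0.0942)^2
FOC: (2*3 + 5.0)*x = -12 + 5.0*(-0.5017 + 0.0942)
x^{k+1} = -1.2761
Step 2: z-update.
Minimize 6*z^2 - 2*z + (5.0/2)*(-1.2761 - z - 0.0942)^2
FOC: (2*6 + 5.0)*z = 2 + 5.0*(-1.2761 - 0.0942)
z^{k+1} = -0.2854
Step 3: u-update.
u^{k+1} = -0.0942 - 1.2761 + 0.2854 = -1.0849
Step 4: Primal residual = |-1.2761 + 0.2854| = 0.9907


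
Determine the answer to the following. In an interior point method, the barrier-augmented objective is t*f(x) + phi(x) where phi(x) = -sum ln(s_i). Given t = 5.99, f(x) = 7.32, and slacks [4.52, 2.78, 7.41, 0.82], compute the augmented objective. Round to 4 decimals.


Step 1: Compute log-barrier.
ln values: [1.5085, 1.0225, 2.0028, -0.1985]
phi = -(1.5085 + 1.0225 + 2.0028 - 0.1985) = -4.3353
Step 2: Compute augmented objective.
t*f(x) = 5.99*7.32 = 43.8468
Total = 43.8468 - 4.3353 = 39.5115


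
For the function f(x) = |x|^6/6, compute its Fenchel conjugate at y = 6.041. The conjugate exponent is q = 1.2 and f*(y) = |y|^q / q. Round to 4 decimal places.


The conjugate exponent q satisfies 1/p + 1/q = 1.
p = 6, so q = 6/(6 - 1) = 1.2
|y|^q = 6.041^1.2 = 8.6563
f*(6.041) = 8.6563 / 1.2 = 7.2136


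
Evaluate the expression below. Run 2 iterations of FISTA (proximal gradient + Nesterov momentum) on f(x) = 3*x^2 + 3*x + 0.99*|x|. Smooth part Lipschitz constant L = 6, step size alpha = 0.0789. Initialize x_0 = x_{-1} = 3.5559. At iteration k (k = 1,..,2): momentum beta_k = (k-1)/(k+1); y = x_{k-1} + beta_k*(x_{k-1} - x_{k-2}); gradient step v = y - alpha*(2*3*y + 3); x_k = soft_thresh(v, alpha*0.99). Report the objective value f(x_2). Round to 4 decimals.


FISTA on f(x) = 3*x^2 + 3*x + 0.99*|x|
L = 6, alpha = 0.0789
Iteration 1: beta = 0.0, y = 3.5559 + 0.0*(3.5559 - 3.5559) = 3.5559
  grad(y) = 24.3354, v = y - alpha*grad = 1.6358
  prox(v) = soft_thresh(1.6358, 0.0781) = 1.5577
Iteration 2: beta = 0.3333, y = 1.5577 + 0.3333*(1.5577 - 3.5559) = 0.8917
  grad(y) = 8.35, v = y - alpha*grad = 0.2329
  prox(v) = soft_thresh(0.2329, 0.0781) = 0.1547
f(x_2) = 3*0.1547^2 + 3*0.1547 + 0.99*|0.1547| = 0.6893


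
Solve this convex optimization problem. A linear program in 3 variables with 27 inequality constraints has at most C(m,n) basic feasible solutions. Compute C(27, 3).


Each vertex corresponds to some choice of n active constraints out of m, so the number of vertices is at most C(m, n) = m! / (n!(m-n)!).
m = 27, n = 3
Numerator: 27 * 26 * 25
Denominator: 3! = 6
C(27, 3) = 2925


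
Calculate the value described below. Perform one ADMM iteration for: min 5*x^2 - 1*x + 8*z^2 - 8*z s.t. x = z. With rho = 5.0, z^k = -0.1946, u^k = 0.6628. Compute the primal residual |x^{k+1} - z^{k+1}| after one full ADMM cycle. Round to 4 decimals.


ADMM iteration with rho = 5.0, z^k = -0.1946, u^k = 0.6628
Step 1: x-update.
Minimize 5*x^2 - 1*x + (5.0/2)*(x + 0.1946 + 0.6628)^2
FOC: (2*5 + 5.0)*x = 1 + 5.0*(-0.1946 - 0.6628)
x^{k+1} = -0.2191
Step 2: z-update.
Minimize 8*z^2 - 8*z + (5.0/2)*(-0.2191 - z + 0.6628)^2
FOC: (2*8 + 5.0)*z = 8 + 5.0*(-0.2191 + 0.6628)
z^{k+1} = 0.4866
Step 3: u-update.
u^{k+1} = 0.6628 - 0.2191 - 0.4866 = -0.0429
Step 4: Primal residual = |-0.2191 - 0.4866| = 0.7057


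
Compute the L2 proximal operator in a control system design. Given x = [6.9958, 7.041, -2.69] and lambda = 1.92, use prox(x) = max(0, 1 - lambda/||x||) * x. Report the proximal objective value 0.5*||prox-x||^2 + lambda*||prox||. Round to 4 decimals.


Step 1: Compute ||x||.
||x|| = 10.2836
Step 2: Compute scaling factor.
scale = max(0, 1 - 1.92/10.2836) = 0.8133
Step 3: prox(x) = [5.6897, 5.7264, -2.1878]
||prox(x)|| = 8.3636
Step 4: Proximal objective.
0.5*||prox-x||^2 = 1.8432
lambda*||prox|| = 16.0581
Total = 17.9014


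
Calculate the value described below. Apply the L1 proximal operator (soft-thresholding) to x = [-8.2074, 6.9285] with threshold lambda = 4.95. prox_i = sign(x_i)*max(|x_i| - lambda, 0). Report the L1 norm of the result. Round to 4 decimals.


Soft-thresholding with lambda = 4.95:
prox(-8.2074) = sign(-8.2074)*max(|-8.2074| - 4.95, 0) = -3.2574
prox(6.9285) = sign(6.9285)*max(|6.9285| - 4.95, 0) = 1.9785
prox(x) = [-3.2574, 1.9785]
||prox(x)||_1 = 3.2574 + 1.9785 = 5.2359


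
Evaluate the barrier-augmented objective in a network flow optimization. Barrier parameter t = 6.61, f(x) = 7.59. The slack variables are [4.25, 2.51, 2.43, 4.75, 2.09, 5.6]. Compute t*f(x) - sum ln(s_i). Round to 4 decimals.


Step 1: Compute log-barrier.
ln values: [1.4469, 0.9203, 0.8879, 1.5581, 0.7372, 1.7228]
phi = -(1.4469 + 0.9203 + 0.8879 + 1.5581 + 0.7372 + 1.7228) = -7.2732
Step 2: Compute augmented objective.
t*f(x) = 6.61*7.59 = 50.1699
Total = 50.1699 - 7.2732 = 42.8967


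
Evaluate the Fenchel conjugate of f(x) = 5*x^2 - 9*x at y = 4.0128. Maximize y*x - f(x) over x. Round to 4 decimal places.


f*(y) = sup_x {y*x - a*x^2 - b*x} = sup_x {(y-b)*x - a*x^2}
FOC: (y - b) - 2a*x = 0 => x* = (y - b)/(2a)
x* = (4.0128 + 9)/(2*5) = 1.3013
f*(4.0128) = (y-b)^2/(4a) = (4.0128 + 9)^2/(4*5)
= 169.333/20 = 8.4666


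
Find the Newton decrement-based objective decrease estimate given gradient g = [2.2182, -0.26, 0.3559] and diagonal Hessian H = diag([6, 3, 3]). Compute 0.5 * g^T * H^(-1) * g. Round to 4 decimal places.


Step 1: H is diagonal, so H^(-1) * g = [0.3697, -0.0867, 0.1186].
Step 2: g^T H^(-1) g = sum_i g_i^2 / H_ii
  = (2.2182)^2/6 + (-0.26)^2/3 + (0.3559)^2/3
  = 0.8201 + 0.0225 + 0.0422 = 0.8848
Step 3: Objective decrease = 0.5 * g^T H^(-1) g = 0.4424


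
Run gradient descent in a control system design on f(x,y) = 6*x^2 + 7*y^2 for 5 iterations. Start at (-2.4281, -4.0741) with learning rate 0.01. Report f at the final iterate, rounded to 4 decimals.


Gradient descent on f(x,y) = 6*x^2 + 7*y^2.
Starting point: (-2.4281, -4.0741), alpha = 0.01
Step 1: grad_x = 2*6*-2.4281 = -29.1372, grad_y = 2*7*-4.0741 = -57.0374
  x_1 = -2.4281 - 0.01*-29.1372 = -2.1367
  y_1 = -4.0741 - 0.01*-57.0374 = -3.5037
Step 2: grad_x = 2*6*-2.1367 = -25.6407, grad_y = 2*7*-3.5037 = -49.0522
  x_2 = -2.1367 - 0.01*-25.6407 = -1.8803
  y_2 = -3.5037 - 0.01*-49.0522 = -3.0132
Step 3: grad_x = 2*6*-1.8803 = -22.5638, grad_y = 2*7*-3.0132 = -42.1849
  x_3 = -1.8803 - 0.01*-22.5638 = -1.6547
  y_3 = -3.0132 - 0.01*-42.1849 = -2.5914
Step 4: grad_x = 2*6*-1.6547 = -19.8562, grad_y = 2*7*-2.5914 = -36.279
  x_4 = -1.6547 - 0.01*-19.8562 = -1.4561
  y_4 = -2.5914 - 0.01*-36.279 = -2.2286
Step 5: grad_x = 2*6*-1.4561 = -17.4734, grad_y = 2*7*-2.2286 = -31.1999
  x_5 = -1.4561 - 0.01*-17.4734 = -1.2814
  y_5 = -2.2286 - 0.01*-31.1999 = -1.9166
f(-1.2814, -1.9166) = 6*(-1.2814)^2 + 7*(-1.9166)^2 = 35.5643


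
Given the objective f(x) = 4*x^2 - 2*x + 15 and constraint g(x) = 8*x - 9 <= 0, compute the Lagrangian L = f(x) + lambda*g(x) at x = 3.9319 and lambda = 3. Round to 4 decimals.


Step 1: Evaluate f(x).
f(3.9319) = 4*3.9319^2 - 2*3.9319 + 15 = 68.9756
Step 2: Evaluate g(x).
g(3.9319) = 8*3.9319 - 9 = 22.4552
Step 3: Compute Lagrangian.
L = 68.9756 + 3*22.4552 = 136.3412


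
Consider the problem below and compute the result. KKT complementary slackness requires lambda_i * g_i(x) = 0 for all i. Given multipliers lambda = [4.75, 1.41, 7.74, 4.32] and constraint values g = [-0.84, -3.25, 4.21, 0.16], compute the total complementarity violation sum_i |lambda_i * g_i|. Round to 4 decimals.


KKT complementary slackness check:
lambda_1 * g_1 = 4.75 * -0.84 = -3.99
lambda_2 * g_2 = 1.41 * -3.25 = -4.5825
lambda_3 * g_3 = 7.74 * 4.21 = 32.5854
lambda_4 * g_4 = 4.32 * 0.16 = 0.6912
Total violation = 3.99 + 4.5825 + 32.5854 + 0.6912 = 41.8491


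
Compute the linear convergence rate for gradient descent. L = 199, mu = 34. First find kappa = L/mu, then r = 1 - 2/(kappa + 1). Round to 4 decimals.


Step 1: Compute the condition number.
kappa = L/mu = 199/34 = 5.8529
Step 2: Compute the convergence rate.
r = 1 - 2/(kappa + 1) = 1 - 2*mu/(L + mu) = (L - mu)/(L + mu) = 165/233 = 0.7082


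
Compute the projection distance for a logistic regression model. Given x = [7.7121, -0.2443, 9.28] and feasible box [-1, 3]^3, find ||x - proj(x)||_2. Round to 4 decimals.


Project each component onto [-1, 3].
clip(7.7121) = 3.0, clip(-0.2443) = -0.2443, clip(9.28) = 3.0
Projection = [3.0, -0.2443, 3.0]
Squared diffs: [22.2039, 0.0, 39.4384]
Distance = sqrt(61.6423) = 7.8513


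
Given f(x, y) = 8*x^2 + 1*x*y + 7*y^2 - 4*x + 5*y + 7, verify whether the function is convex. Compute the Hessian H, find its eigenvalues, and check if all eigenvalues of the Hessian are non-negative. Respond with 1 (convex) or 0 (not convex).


The Hessian of f(x,y) = 8*x^2 + 1*x*y + 7*y^2 - 4*x + 5*y + 7 is:
H = [[16, 1], [1, 14]]
Trace = 16 + 14 = 30
Determinant = 16*14 - (1)^2 = 223
Discriminant = (30)^2 - 4*223 = 8.0
Eigenvalues: lambda_1 = 13.5858, lambda_2 = 16.4142
The function is convex.

1
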